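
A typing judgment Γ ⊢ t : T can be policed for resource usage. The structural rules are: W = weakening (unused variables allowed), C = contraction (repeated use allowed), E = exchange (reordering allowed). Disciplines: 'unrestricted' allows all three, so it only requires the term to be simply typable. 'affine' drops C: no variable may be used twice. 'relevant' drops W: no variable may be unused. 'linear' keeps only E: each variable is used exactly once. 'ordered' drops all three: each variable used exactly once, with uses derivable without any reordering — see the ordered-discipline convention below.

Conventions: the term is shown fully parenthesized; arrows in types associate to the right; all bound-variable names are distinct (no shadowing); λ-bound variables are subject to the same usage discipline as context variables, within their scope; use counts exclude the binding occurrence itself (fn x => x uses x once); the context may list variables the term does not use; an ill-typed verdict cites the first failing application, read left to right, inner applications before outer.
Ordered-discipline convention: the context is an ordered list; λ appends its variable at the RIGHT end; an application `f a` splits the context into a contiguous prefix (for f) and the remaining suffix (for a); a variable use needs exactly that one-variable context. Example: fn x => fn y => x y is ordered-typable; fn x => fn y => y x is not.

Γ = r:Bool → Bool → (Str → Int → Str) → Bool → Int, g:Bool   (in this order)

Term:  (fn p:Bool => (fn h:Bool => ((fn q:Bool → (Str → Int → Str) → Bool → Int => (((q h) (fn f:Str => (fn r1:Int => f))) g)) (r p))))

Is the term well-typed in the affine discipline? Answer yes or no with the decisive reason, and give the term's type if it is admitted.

yes — no duplicate uses among r, g, p, h, q, f, r1; term : Bool → Bool → Int
usage: r ×1; g ×1; p [bound] ×1; h [bound] ×1; q [bound] ×1; f [bound] ×1; r1 [bound] ×0
uses in reading order: q, h, f, g, r, p
typing: well-typed — term : Bool → Bool → Int
across the five disciplines: ordered ✗ | linear ✗ | affine ✓ | relevant ✗ | unrestricted ✓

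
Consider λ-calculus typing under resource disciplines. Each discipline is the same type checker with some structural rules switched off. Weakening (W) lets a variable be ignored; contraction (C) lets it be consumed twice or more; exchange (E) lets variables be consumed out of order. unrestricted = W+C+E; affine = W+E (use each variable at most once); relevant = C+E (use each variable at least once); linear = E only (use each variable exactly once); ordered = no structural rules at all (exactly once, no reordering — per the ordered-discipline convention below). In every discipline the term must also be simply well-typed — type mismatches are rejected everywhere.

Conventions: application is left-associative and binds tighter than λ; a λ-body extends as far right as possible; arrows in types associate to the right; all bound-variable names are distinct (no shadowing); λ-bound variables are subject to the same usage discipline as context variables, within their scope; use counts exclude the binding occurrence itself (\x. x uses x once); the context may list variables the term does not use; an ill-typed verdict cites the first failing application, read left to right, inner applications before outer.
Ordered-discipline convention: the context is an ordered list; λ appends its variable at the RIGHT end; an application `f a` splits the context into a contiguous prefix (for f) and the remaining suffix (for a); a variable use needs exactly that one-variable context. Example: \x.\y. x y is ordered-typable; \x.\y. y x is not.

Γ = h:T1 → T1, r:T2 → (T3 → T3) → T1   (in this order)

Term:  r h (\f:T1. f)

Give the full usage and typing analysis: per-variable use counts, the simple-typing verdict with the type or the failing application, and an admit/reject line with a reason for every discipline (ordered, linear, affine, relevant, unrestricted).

counts: h=1, r=1, f [bound]=1
uses in reading order: r, h, f
typing: ill-typed: a function awaiting T2 gets T1 → T1
ordered: ✗, fails simple typing
linear: ✗, a type mismatch blocks all five
affine: ✗, the type mismatch rejects it
relevant: ✗, not simply typable
unrestricted: ✗, fails simple typing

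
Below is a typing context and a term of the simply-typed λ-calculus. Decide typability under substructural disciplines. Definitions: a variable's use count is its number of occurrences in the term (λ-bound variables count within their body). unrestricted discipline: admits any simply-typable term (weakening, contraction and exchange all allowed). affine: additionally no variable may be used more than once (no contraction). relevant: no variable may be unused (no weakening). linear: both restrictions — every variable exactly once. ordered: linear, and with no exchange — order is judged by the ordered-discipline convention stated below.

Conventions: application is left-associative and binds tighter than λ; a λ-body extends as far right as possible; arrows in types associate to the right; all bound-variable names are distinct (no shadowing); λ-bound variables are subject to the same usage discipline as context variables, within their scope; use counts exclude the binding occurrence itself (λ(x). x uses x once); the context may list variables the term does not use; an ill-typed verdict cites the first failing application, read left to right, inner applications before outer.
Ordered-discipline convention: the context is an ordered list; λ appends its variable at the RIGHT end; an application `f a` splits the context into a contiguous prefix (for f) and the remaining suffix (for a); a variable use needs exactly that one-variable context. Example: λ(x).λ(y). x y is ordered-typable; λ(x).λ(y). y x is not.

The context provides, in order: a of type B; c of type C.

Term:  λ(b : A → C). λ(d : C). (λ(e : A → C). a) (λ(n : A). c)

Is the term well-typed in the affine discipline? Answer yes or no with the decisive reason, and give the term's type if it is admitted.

yes — no duplicate uses among a, c, b, d, e, n; term : (A → C) → C → B
use counts: a: 1; c: 1; b [bound]: 0; d [bound]: 0; e [bound]: 0; n [bound]: 0
left-to-right use order: a, c
typing: ✓ — (A → C) → C → B
all disciplines: ordered ✗ · linear ✗ · affine ✓ · relevant ✗ · unrestricted ✓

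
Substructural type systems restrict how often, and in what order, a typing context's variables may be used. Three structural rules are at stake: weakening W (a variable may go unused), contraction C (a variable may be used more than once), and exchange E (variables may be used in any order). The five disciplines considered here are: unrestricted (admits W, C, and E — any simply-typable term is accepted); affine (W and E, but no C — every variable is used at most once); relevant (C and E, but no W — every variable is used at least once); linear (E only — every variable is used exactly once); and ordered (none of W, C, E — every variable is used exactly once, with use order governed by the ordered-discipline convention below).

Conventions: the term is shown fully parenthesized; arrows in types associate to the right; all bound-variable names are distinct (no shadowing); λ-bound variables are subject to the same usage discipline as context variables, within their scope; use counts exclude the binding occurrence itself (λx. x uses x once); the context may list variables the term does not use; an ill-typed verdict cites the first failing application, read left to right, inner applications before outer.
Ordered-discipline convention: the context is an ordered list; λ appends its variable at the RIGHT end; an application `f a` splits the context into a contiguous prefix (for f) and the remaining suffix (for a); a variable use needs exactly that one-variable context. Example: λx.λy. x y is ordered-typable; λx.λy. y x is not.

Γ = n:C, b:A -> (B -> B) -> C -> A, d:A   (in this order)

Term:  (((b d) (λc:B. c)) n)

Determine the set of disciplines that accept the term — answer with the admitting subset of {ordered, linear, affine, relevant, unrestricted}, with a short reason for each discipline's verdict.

admitting disciplines: linear, affine, relevant, unrestricted
variable uses: n: 1; b: 1; d: 1; c (bound): 1
uses in reading order: b, d, c, n
typing: well-typed — term : A
ordered ✗ (use order b, d, c, n needs exchange)
linear ✓ (exactly-once usage across n, b, d, c)
affine ✓ (at most one use each (n, b, d, c))
relevant ✓ (at least one use each (n, b, d, c))
unrestricted ✓ (simply typable at A; W, C, E all held)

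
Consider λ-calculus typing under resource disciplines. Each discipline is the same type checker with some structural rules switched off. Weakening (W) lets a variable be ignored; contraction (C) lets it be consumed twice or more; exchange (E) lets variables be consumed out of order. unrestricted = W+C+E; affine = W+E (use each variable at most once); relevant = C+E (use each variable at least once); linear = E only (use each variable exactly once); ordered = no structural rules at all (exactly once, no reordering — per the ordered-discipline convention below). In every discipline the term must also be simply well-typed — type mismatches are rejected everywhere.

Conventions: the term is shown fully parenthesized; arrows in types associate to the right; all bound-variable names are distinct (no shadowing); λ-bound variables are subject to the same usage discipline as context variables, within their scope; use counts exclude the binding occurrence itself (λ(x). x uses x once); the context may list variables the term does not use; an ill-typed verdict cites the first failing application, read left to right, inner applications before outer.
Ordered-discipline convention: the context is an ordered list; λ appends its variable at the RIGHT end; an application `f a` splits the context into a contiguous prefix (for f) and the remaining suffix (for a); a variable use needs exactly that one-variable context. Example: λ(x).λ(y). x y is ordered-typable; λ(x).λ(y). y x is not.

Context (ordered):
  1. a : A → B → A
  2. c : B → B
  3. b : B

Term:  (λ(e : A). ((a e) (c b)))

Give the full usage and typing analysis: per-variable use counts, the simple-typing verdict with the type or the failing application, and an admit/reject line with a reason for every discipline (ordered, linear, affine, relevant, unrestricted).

variable uses: a: 1×, c: 1×, b: 1×, e [bound]: 1×
order of uses: a, e, c, b
typing: the term checks, with type A → A
ordered ✗ (no contiguous prefix/suffix split fits a, e, c, b)
linear ✓ (a, c, b, e: one use apiece)
affine ✓ (a, c, b, e: no repeats, contraction unneeded)
relevant ✓ (at least one use each (a, c, b, e))
unrestricted ✓ (typability at A → A is all that's needed)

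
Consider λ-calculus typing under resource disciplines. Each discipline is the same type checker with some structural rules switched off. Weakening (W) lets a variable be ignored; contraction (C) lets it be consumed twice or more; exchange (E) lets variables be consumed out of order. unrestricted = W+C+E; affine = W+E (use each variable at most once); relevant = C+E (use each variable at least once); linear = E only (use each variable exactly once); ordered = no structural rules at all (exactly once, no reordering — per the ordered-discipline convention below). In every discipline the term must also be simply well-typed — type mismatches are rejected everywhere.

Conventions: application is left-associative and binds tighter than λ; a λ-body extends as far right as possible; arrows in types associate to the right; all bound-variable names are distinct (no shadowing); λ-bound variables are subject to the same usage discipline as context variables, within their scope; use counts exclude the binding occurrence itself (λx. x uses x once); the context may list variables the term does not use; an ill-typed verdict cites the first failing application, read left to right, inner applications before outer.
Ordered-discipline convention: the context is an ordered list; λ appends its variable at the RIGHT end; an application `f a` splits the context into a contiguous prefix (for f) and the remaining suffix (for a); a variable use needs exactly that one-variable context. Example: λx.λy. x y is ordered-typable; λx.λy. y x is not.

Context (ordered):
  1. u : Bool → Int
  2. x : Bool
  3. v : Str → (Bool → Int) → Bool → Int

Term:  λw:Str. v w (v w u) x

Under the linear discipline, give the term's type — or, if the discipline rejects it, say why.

not well-typed under linear — repeated use of v ×2, w ×2
usage: u=1; x=1; v=2; w (bound)=2
use order (left to right): v, w, v, w, u, x
typing: ✓ — Str → Int
summary: ordered ✗; linear ✗; affine ✗; relevant ✓; unrestricted ✓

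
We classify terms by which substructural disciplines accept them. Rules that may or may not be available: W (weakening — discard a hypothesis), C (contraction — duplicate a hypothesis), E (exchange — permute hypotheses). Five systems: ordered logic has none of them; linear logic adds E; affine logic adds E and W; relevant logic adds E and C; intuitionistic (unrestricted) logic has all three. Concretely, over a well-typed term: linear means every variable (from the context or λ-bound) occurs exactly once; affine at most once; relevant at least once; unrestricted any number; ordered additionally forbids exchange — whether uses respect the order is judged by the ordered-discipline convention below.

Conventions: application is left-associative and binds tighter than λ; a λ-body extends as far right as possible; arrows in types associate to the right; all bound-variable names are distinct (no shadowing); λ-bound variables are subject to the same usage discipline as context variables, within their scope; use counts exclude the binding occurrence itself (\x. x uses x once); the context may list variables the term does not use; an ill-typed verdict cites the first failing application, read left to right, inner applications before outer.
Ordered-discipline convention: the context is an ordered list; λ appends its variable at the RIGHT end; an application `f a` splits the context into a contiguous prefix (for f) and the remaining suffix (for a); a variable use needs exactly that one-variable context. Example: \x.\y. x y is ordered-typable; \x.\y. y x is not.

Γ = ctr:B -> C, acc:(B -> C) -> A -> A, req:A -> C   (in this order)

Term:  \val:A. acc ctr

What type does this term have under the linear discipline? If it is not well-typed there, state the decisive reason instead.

not well-typed under linear — needs weakening: req, val unused
use counts: ctr: 1×; acc: 1×; req: 0×; val [bound]: 0×
order of uses: acc, ctr
typing: ✓ — A -> A -> A
per-discipline verdicts: ordered ✗ | linear ✗ | affine ✓ | relevant ✗ | unrestricted ✓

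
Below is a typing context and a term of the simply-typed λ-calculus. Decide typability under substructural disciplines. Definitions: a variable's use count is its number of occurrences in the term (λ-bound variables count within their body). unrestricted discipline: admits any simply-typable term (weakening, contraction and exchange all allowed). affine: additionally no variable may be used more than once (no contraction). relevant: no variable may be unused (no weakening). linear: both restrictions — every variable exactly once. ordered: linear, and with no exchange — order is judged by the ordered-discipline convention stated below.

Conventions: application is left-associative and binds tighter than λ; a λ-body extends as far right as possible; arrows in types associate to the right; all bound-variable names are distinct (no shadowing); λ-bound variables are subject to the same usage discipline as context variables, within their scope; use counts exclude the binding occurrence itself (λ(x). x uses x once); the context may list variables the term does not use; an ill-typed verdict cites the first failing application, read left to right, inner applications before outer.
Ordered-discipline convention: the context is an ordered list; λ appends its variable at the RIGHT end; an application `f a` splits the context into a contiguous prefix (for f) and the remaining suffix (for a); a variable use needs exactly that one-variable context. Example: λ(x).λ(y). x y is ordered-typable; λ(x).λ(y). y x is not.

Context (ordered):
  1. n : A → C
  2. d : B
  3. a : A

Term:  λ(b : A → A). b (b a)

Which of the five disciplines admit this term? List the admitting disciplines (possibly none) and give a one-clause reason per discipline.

admitted by: unrestricted
usage: n: 0×, d: 0×, a: 1×, b (λ-bound): 2×
order of uses: b, b, a
typing: well-typed at (A → A) → A
ordered ✗ (b ×2 used more than once (contraction); n, d never used (weakening))
linear ✗ (b ×2 used more than once (contraction); n, d never used (weakening))
affine ✗ (b ×2 used more than once (contraction))
relevant ✗ (n, d never used (weakening))
unrestricted ✓ (well-typed at (A → A) → A; no restrictions here)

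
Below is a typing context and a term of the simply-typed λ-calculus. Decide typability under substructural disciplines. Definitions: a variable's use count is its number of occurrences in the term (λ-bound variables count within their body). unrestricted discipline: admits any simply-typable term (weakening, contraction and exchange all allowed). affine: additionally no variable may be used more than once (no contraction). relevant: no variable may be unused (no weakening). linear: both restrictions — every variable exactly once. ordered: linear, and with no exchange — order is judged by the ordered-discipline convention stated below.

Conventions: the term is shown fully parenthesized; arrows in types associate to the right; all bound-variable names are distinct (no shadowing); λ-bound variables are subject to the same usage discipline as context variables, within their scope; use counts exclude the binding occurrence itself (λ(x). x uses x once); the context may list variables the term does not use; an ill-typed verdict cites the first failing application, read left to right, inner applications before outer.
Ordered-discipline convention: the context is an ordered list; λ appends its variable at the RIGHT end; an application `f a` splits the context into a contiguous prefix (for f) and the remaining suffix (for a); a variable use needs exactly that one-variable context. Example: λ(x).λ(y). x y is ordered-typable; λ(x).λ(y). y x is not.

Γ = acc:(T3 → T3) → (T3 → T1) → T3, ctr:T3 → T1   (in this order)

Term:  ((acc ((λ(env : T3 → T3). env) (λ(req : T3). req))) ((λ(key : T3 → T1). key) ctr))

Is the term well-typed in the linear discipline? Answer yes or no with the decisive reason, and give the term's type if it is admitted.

yes — each of acc, ctr, env, req, key used exactly once; term : T3
counts: acc=1; ctr=1; env [bound]=1; req [bound]=1; key [bound]=1
left-to-right use order: acc, env, req, key, ctr
typing: ✓ — T3
summary: ordered ✓ | linear ✓ | affine ✓ | relevant ✓ | unrestricted ✓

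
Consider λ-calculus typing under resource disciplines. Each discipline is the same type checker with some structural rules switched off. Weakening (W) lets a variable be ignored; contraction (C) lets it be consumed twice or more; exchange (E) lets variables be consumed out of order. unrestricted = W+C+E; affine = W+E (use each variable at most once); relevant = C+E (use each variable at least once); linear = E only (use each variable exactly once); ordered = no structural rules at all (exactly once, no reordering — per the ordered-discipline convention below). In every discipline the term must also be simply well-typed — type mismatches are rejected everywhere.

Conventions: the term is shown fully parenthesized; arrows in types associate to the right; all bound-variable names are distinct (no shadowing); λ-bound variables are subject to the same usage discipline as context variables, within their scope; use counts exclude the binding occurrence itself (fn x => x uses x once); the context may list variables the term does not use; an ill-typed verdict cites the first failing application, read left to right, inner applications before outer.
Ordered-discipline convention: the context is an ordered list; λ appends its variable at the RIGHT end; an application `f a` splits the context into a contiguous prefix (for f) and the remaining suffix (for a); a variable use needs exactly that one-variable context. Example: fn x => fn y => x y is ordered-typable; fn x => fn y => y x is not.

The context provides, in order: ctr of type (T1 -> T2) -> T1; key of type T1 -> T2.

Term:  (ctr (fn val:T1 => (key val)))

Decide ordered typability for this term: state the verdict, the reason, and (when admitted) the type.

yes — ctr, key, val: once each, no exchange needed; term : T1
usage: ctr=1, key=1, val (bound)=1
order of uses: ctr, key, val
typing: ✓ — T1
all disciplines: ordered ✓ · linear ✓ · affine ✓ · relevant ✓ · unrestricted ✓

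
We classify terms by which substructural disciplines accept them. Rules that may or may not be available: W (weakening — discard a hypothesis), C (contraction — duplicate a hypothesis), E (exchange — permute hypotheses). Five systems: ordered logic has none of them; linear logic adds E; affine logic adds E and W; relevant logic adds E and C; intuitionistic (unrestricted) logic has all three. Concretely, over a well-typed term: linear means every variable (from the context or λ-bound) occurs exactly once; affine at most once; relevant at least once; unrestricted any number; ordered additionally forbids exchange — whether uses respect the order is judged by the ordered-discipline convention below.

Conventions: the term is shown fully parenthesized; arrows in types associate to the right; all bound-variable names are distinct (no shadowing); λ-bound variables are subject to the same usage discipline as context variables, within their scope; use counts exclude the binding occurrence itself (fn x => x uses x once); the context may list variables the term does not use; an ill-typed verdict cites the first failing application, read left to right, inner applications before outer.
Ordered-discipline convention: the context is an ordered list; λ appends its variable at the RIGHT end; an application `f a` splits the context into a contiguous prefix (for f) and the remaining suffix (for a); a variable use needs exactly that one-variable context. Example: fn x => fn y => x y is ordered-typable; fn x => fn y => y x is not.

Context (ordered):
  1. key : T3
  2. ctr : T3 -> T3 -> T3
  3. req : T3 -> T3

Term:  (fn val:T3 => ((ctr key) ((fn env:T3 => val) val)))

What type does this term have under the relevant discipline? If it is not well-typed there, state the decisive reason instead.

not well-typed under relevant — req, env left unused
variable uses: key: 1×; ctr: 1×; req: 0×; val [bound]: 2×; env [bound]: 0×
uses in reading order: ctr, key, val, val
typing: ✓ — T3 -> T3
all disciplines: ordered ✗ | linear ✗ | affine ✗ | relevant ✗ | unrestricted ✓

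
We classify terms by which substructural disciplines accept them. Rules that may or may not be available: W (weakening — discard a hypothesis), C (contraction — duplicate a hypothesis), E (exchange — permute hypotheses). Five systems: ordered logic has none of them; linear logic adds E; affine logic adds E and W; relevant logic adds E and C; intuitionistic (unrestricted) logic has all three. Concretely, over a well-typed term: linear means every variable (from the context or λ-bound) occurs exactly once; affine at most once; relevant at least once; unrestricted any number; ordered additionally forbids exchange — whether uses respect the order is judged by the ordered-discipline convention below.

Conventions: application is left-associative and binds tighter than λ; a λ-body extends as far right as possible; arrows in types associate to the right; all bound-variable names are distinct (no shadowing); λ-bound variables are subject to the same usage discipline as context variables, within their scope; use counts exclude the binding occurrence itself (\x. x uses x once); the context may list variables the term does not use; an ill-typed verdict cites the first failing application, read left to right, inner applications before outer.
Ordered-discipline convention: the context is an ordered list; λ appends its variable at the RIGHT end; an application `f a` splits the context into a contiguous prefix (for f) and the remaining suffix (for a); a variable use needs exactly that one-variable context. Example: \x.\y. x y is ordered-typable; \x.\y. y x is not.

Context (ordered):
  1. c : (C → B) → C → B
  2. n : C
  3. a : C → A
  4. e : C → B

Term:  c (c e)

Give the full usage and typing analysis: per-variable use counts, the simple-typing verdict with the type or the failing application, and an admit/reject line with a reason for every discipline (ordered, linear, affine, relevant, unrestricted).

use counts: c: 2, n: 0, a: 0, e: 1
use order (left to right): c, c, e
typing: ✓ — C → B
ordered: ✗ — c ×2 used more than once (contraction); n, a never used (weakening)
linear: ✗ — c ×2 used more than once (contraction); n, a never used (weakening)
affine: ✗ — c ×2 used more than once (contraction)
relevant: ✗ — n, a never used (weakening)
unrestricted: ✓ — well-typed at C → B; no restrictions here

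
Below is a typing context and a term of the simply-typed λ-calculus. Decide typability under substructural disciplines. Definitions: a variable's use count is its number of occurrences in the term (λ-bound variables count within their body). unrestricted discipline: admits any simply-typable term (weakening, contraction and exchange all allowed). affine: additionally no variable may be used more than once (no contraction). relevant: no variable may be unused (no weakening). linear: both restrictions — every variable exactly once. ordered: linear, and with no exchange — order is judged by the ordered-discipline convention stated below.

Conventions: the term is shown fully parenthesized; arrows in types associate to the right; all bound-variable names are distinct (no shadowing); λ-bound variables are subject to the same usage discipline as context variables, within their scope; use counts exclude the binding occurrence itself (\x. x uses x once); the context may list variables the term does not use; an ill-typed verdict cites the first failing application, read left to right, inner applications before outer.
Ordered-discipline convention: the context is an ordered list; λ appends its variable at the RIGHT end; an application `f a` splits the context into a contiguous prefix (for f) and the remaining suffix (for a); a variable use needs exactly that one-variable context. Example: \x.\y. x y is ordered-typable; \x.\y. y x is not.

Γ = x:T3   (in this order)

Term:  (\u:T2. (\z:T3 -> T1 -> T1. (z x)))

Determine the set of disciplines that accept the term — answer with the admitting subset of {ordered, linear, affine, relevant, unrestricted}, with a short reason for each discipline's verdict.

admitting disciplines: affine, unrestricted
use counts: x: 1; u (λ-bound): 0; z (λ-bound): 1
use order (left to right): z, x
typing: well-typed — term : T2 -> (T3 -> T1 -> T1) -> T1 -> T1
ordered ✗ (needs weakening: u unused)
linear ✗ (needs weakening: u unused)
affine ✓ (no duplicate uses among x, u, z)
relevant ✗ (needs weakening: u unused)
unrestricted ✓ (type-checks (T2 -> (T3 -> T1 -> T1) -> T1 -> T1) and nothing is barred)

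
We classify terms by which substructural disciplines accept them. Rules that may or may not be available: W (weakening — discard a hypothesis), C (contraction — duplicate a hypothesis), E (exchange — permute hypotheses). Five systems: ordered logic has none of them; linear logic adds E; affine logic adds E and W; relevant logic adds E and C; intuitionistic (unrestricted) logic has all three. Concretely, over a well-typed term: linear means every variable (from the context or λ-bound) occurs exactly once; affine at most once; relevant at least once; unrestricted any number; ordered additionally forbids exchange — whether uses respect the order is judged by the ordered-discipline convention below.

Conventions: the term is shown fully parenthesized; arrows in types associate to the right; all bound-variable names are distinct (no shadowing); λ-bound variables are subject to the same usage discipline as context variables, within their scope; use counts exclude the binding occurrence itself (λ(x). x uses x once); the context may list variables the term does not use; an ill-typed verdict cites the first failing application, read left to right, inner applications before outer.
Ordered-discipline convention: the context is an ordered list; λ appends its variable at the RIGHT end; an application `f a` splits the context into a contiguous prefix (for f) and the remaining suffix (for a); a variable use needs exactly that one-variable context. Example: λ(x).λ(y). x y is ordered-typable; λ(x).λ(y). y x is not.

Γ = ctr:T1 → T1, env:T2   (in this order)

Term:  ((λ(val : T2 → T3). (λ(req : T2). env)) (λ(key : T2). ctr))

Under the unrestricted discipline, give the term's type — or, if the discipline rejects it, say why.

not well-typed under unrestricted — fails simple typing
variable uses: ctr=1, env=1, val [bound]=0, req [bound]=0, key [bound]=0
order of uses: env, ctr
typing: ill-typed: an argument T2 → T1 → T1 mismatches the expected T2 → T3
per-discipline verdicts: ordered ✗; linear ✗; affine ✗; relevant ✗; unrestricted ✗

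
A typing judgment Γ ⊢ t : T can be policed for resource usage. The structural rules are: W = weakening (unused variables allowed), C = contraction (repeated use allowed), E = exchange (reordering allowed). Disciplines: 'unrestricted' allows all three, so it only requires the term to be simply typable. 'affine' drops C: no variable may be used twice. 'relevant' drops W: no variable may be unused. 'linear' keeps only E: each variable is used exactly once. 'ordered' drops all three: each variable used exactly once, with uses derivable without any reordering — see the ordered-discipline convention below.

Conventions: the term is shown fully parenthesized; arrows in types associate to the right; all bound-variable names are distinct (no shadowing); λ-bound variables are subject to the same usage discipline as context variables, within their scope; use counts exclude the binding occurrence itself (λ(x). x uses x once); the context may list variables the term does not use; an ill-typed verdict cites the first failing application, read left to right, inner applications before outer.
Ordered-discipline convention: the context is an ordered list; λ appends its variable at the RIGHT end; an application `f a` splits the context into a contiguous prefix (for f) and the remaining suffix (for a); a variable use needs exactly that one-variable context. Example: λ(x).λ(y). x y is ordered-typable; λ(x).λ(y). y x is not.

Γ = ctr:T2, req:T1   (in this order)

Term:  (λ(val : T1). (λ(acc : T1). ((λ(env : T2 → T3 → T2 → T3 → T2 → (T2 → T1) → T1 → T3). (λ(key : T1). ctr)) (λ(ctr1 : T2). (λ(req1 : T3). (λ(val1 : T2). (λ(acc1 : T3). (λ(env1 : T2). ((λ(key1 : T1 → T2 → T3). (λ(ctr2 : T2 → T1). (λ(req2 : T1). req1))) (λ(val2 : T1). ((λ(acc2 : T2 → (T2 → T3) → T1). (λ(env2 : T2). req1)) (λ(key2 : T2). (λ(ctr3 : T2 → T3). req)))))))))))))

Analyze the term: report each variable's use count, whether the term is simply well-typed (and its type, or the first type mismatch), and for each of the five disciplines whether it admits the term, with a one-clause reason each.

variable uses: ctr: 1; req: 1; val [bound]: 0; acc [bound]: 0; env [bound]: 0; key [bound]: 0; ctr1 [bound]: 0; req1 [bound]: 2; val1 [bound]: 0; acc1 [bound]: 0; env1 [bound]: 0; key1 [bound]: 0; ctr2 [bound]: 0; req2 [bound]: 0; val2 [bound]: 0; acc2 [bound]: 0; env2 [bound]: 0; key2 [bound]: 0; ctr3 [bound]: 0
uses in reading order: ctr, req1, req1, req
typing: well-typed — term : T1 → T1 → T1 → T2
ordered ✗ (req1 ×2 used more than once (contraction); val, acc, env, key, ctr1, val1, acc1, env1, key1, ctr2, req2, val2, acc2, env2, key2, ctr3 left unused)
linear ✗ (req1 ×2 used more than once (contraction); val, acc, env, key, ctr1, val1, acc1, env1, key1, ctr2, req2, val2, acc2, env2, key2, ctr3 left unused)
affine ✗ (req1 ×2 used more than once (contraction))
relevant ✗ (val, acc, env, key, ctr1, val1, acc1, env1, key1, ctr2, req2, val2, acc2, env2, key2, ctr3 left unused)
unrestricted ✓ (typability at T1 → T1 → T1 → T2 is all that's needed)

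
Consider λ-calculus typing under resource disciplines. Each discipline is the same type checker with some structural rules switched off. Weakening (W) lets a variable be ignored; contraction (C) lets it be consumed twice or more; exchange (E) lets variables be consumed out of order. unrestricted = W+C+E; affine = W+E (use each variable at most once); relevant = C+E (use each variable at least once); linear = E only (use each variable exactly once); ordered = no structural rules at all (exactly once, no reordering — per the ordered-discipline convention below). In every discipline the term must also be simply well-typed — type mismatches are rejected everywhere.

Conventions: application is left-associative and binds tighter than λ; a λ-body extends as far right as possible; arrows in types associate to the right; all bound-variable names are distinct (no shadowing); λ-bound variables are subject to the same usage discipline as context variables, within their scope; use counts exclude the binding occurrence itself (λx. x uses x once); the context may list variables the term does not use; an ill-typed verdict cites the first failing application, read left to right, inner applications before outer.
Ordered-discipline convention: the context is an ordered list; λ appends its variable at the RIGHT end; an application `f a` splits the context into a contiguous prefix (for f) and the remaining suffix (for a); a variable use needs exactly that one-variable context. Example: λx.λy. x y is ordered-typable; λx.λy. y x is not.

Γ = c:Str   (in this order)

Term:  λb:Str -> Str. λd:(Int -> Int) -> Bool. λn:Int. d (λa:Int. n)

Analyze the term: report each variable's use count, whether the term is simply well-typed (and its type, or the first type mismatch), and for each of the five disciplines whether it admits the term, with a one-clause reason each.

use counts: c=0; b (λ-bound)=0; d (λ-bound)=1; n (λ-bound)=1; a (λ-bound)=0
left-to-right use order: d, n
typing: the term checks, with type (Str -> Str) -> ((Int -> Int) -> Bool) -> Int -> Bool
ordered: ✗ — unused: c, b, a — weakening required
linear: ✗ — unused: c, b, a — weakening required
affine: ✓ — no duplicate uses among c, b, d, n, a
relevant: ✗ — unused: c, b, a — weakening required
unrestricted: ✓ — simply typable at (Str -> Str) -> ((Int -> Int) -> Bool) -> Int -> Bool; W, C, E all held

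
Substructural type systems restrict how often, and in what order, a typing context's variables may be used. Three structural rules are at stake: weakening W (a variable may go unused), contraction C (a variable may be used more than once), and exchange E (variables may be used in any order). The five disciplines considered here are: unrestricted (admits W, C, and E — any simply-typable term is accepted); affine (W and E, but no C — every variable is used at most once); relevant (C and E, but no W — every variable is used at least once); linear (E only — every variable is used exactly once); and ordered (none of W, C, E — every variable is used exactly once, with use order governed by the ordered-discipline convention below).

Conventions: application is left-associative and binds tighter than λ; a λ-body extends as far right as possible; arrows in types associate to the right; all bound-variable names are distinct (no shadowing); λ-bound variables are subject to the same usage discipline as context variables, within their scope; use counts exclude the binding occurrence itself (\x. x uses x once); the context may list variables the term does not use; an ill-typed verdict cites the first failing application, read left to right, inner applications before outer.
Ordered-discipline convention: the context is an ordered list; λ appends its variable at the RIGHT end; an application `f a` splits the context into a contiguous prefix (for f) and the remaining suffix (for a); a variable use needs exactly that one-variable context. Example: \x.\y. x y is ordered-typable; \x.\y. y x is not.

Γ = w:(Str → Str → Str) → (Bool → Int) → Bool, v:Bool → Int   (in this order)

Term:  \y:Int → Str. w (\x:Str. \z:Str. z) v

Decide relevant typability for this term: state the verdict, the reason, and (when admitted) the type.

no — y, x never used (weakening)
variable uses: w=1, v=1, y [bound]=0, x [bound]=0, z [bound]=1
use order (left to right): w, z, v
typing: ✓ — (Int → Str) → Bool
summary: ordered ✗ · linear ✗ · affine ✓ · relevant ✗ · unrestricted ✓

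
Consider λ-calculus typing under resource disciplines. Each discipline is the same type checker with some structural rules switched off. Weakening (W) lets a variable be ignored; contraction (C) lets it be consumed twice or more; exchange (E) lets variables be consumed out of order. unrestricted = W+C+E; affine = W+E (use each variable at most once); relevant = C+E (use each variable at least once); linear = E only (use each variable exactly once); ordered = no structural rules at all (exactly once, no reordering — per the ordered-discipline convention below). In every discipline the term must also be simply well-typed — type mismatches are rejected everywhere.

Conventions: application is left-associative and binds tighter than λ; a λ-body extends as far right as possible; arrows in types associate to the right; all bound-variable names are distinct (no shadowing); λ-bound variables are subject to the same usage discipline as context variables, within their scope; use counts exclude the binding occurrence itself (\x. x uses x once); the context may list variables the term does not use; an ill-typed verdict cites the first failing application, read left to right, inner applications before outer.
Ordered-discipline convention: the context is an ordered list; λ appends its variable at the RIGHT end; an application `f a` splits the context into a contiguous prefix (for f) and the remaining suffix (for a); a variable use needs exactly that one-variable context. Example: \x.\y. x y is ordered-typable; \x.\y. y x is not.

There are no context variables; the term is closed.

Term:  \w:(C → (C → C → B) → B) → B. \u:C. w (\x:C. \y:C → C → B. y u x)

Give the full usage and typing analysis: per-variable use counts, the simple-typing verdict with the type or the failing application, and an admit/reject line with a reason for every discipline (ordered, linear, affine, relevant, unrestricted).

variable uses: w [bound] ×1; u [bound] ×1; x [bound] ×1; y [bound] ×1
order of uses: w, y, u, x
typing: well-typed at ((C → (C → C → B) → B) → B) → C → B
ordered: ✗, no ordered split (uses run w, y, u, x)
linear: ✓, each of w, u, x, y used exactly once
affine: ✓, no duplicate uses among w, u, x, y
relevant: ✓, every one of w, u, x, y appears
unrestricted: ✓, typability at ((C → (C → C → B) → B) → B) → C → B is all that's needed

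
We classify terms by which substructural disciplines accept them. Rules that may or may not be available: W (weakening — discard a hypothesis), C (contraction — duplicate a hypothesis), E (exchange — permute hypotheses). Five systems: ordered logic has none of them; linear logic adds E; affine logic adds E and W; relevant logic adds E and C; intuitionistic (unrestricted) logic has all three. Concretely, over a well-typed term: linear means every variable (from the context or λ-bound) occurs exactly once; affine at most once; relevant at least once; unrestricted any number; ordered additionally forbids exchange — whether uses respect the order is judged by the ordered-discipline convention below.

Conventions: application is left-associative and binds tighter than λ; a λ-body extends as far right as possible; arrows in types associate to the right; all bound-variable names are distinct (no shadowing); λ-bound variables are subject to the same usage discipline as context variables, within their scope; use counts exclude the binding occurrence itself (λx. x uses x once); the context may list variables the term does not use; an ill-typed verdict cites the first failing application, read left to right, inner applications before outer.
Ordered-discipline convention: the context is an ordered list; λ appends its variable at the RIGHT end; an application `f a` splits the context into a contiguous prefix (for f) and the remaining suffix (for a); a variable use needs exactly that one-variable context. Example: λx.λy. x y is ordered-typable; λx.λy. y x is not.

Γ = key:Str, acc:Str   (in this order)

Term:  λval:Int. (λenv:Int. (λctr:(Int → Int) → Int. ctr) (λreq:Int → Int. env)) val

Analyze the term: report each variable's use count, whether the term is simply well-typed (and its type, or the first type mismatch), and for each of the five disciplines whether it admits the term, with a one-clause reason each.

use counts: key ×0, acc ×0, val (λ-bound) ×1, env (λ-bound) ×1, ctr (λ-bound) ×1, req (λ-bound) ×0
uses in reading order: ctr, env, val
typing: the term checks, with type Int → (Int → Int) → Int
ordered ✗ (key, acc, req never used (weakening))
linear ✗ (key, acc, req never used (weakening))
affine ✓ (no duplicate uses among key, acc, val, env, ctr, req)
relevant ✗ (key, acc, req never used (weakening))
unrestricted ✓ (well-typed at Int → (Int → Int) → Int; no restrictions here)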